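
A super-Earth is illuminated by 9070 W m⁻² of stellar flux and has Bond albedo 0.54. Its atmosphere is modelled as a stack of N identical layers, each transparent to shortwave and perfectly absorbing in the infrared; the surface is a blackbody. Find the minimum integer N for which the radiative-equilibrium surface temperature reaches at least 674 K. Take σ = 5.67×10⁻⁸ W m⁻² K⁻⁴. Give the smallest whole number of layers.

OLR = S(1−α)/4 = 1043 W m⁻²; the top layer radiates at T_e = 368.3 K.
Need (N+1)T_e⁴ ≥ T_s⁴, i.e. N+1 ≥ (674/368.3)⁴ = 11.218.
So N ≥ 10.218; the smallest integer is N = 11.

11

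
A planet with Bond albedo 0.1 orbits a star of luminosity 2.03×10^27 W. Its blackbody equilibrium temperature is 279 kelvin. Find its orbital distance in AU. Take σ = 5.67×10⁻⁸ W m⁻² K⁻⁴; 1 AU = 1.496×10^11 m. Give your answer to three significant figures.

Energy balance gives S = 4σT⁴/(1−α) = 1527 W m⁻².
S = L/(4πd²) → d = √(L/4πS) = √(2.03×10^27/(4π·1527)) = 3.253×10^11 m = 2.174 AU.

2.17 AU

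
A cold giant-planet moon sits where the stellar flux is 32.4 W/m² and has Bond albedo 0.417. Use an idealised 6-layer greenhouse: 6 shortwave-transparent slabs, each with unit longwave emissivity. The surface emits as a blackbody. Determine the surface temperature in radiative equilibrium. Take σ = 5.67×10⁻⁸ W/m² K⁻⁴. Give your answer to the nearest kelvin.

OLR = S(1−α)/4 = 4.722 W/m²; the top layer radiates at T_e = 95.53 K.
For an N-layer opaque stack, T_s⁴ = (N+1)T_e⁴, hence T_s = (7)^(1/4)×95.53 K = 155.4 K.

155 kelvin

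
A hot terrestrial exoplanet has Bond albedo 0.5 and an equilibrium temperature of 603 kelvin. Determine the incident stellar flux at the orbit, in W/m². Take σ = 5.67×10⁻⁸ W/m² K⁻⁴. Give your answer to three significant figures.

Invert the energy balance for S: S = 4σT⁴/(1−α).
The emitted flux is σT⁴ = 7496 W/m².
S = 4·7496/0.5 = 59970 W/m².

60000 W/m²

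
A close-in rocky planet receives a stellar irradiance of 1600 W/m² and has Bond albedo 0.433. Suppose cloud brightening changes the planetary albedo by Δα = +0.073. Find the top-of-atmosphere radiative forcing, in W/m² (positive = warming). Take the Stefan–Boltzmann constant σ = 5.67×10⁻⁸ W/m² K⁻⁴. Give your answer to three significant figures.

TOA radiative forcing: ΔF = −S·Δα/4 = −1600·(+0.073)/4 = -29.20 W/m².

-29.2 W/m²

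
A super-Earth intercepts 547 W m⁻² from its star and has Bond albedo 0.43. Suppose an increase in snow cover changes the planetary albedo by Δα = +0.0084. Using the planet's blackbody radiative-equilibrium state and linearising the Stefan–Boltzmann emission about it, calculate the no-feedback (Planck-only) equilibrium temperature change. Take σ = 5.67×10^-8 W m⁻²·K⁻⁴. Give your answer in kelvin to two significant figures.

-0.71 K

Reference equilibrium: T_e = [S(1−α)/(4σ)]^(1/4) = 192.6 K.
ΔF = −(S/4)Δα = −(547.0/4)×(+0.0084) = -1.149 W m⁻².
The Planck feedback parameter is 4σT_e³ = 1.619 W m⁻²/K.
ΔT₀ = ΔF/λ_P = -1.149/1.619 = -0.709 K.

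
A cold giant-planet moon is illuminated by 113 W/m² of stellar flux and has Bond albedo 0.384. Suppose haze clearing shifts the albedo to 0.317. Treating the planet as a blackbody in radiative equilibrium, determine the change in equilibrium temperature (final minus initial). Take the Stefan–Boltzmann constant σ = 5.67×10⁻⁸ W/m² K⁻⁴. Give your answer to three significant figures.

3.46 kelvin

Initial: T₁ = [S(1−0.384)/(4σ)]^(1/4) = 132.4 K.
With α = 0.317, T₂ = 135.8 K.
ΔT = T₂ − T₁ = 3.461 K.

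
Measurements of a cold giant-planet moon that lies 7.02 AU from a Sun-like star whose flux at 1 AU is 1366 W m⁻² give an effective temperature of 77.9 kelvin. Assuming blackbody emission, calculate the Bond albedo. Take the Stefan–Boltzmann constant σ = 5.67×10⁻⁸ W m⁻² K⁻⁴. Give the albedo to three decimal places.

By the inverse-square law, S = 1366/7.02² = 27.72 W m⁻².
Rearranging the radiative balance, α = 1 − 4σT⁴/S.
σT⁴ = 2.088 W m⁻², so 4σT⁴ = 8.352 W m⁻².
1−α = 8.352/27.72 = 0.3013, so α = 0.6987.

0.699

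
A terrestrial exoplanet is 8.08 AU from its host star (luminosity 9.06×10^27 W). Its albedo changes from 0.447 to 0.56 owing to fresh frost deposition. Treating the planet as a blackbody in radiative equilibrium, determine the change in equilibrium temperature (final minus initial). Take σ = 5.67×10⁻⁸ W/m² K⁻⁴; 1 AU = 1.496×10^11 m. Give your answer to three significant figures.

-10.3 K

d = 8.08 × 1.496×10^11 m = 1.209×10^12 m.
Flux at the orbit: S = L/(4πd²) = 9.06×10^27/(4π·(1.21×10^12)²) = 493.4 W/m².
With α = 0.447, T₁ = 186.2 K.
After:  T₂ = [493.4·0.44/(4σ)]^(1/4) = 175.9 K.
Change: 175.9 − 186.2 = -10.34 K.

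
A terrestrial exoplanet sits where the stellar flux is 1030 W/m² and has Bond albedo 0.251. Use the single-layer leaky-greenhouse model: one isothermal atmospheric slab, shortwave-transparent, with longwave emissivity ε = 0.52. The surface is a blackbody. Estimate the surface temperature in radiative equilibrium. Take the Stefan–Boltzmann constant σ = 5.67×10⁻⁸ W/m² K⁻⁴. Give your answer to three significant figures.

260 K

At the top of the atmosphere, σT_e⁴ = S(1−α)/4 = 192.9 W/m², giving T_e = 241.5 K.
For a single slab of emissivity ε, T_s⁴ = 2T_e⁴/(2−ε); thus T_s = 241.5·(1.351)^(1/4) = 260.4 K.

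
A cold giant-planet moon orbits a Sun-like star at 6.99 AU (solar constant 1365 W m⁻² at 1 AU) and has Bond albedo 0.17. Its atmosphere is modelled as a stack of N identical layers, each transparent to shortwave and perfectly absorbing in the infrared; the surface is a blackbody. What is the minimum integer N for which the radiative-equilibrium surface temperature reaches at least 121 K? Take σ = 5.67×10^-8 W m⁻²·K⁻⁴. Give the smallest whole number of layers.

Flux at the orbit: S = 1365/(6.99)² = 27.94 W m⁻².
Top-of-atmosphere balance: σT_e⁴ = S(1−α)/4 = 5.797 W m⁻² → T_e = 100.6 K.
Need (N+1)T_e⁴ ≥ T_s⁴, i.e. N+1 ≥ (121/100.6)⁴ = 2.097.
The minimum whole number is N = 2.

2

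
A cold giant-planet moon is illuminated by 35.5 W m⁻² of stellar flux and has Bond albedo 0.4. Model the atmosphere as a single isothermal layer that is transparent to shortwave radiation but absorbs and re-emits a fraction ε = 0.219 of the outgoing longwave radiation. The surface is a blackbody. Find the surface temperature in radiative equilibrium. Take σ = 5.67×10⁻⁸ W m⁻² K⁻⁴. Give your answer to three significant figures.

101 kelvin

The planet radiates to space at T_e = [S(1−α)/(4σ)]^(1/4) = 98.44 K.
For a single slab of emissivity ε, T_s⁴ = 2T_e⁴/(2−ε); thus T_s = 98.44·(1.123)^(1/4) = 101.3 K.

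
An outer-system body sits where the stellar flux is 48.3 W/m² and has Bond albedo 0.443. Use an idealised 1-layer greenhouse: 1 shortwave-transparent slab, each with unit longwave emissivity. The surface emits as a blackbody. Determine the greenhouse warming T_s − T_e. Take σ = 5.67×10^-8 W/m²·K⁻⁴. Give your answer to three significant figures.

OLR = S(1−α)/4 = 6.726 W/m²; the top layer radiates at T_e = 104.4 K.
T_s = (N+1)^(1/4)·T_e = 124.1 K.
Warming: T_s − T_e = 19.75 K.

19.7 kelvin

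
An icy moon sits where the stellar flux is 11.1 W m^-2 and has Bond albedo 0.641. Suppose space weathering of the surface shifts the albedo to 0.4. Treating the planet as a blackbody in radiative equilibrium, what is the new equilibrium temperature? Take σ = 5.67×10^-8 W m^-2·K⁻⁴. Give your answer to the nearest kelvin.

74 kelvin

With the new albedo, S(1−α₂)/4 = 1.665 W m^-2, so T₂ = 73.61 K.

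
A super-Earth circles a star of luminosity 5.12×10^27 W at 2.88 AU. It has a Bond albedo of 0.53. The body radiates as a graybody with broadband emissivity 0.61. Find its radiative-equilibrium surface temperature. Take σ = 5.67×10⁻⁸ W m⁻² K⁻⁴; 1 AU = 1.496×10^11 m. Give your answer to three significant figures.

d = 2.88 × 1.496×10^11 m = 4.308×10^11 m.
Flux at the orbit: S = L/(4πd²) = 5.12×10^27/(4π·(4.31×10^11)²) = 2195 W m⁻².
Absorbed flux (global mean): S(1−α)/4 = 2195·0.47/4 = 257.9 W m⁻².
Equating to εσT⁴ with ε = 0.61: T = (257.9/0.61σ)^(1/4) = 293.9 K.

294 K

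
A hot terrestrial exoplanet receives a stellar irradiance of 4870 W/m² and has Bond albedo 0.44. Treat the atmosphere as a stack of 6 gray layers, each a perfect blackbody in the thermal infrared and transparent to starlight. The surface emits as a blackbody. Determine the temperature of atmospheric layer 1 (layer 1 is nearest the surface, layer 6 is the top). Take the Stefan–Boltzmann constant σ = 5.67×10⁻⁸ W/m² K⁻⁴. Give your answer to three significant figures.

The effective emission temperature is T_e = [S(1−α)/(4σ)]^¼ = 331.1 K.
The net upward flux σT_e⁴ is constant between every pair of levels, so T_k⁴ = (N+1−k)T_e⁴.
With k = 1: T_1 = (6+1−1)^¼·331.1 K = 518.3 K.

518 kelvin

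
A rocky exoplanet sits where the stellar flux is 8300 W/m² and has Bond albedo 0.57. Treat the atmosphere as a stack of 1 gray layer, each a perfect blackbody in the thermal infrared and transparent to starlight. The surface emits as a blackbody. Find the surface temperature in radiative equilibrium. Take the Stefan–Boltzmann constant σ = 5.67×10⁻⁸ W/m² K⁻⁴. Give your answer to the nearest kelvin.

421 K

The effective emission temperature is T_e = [S(1−α)/(4σ)]^¼ = 354.2 K.
For an N-layer opaque stack, T_s⁴ = (N+1)T_e⁴, hence T_s = (2)^(1/4)×354.2 K = 421.2 K.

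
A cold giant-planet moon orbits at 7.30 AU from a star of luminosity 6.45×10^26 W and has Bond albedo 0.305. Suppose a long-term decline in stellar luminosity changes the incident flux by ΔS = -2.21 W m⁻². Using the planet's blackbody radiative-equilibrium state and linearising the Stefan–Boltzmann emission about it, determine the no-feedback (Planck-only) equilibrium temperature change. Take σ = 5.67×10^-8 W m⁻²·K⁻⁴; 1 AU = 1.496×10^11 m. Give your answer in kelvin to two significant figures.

Orbital distance: d = 7.30 AU = 1.092×10^12 m.
S = L/(4πd²) = 43.04 W m⁻².
Unperturbed T_e = [43.04·(1−0.305)/(4σ)]^¼ = 107.2 K.
TOA radiative forcing: ΔF = (1−α)ΔS/4 = 0.695·(-2.21)/4 = -0.3840 W m⁻².
Linearising σT⁴ gives d(σT⁴)/dT = 4σT_e³ = 0.2791 W m⁻² per K.
Hence the no-feedback warming is ΔF/(4σT_e³) = -1.38 K.

-1.4 K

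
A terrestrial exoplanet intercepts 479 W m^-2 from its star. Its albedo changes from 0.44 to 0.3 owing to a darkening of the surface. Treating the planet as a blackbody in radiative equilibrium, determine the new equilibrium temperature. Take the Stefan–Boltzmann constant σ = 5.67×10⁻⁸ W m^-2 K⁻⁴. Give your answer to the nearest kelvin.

196 K

T₂ = [S(1−α₂)/(4σ)]^(1/4) = [479.0·0.7/(4σ)]^(1/4) = 196.1 K.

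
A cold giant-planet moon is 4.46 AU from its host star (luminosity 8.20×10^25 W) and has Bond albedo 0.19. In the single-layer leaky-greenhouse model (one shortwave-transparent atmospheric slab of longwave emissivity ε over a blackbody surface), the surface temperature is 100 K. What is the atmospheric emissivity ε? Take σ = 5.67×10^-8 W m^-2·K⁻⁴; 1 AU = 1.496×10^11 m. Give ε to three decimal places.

d = 4.46 × 1.496×10^11 m = 6.672×10^11 m.
Flux at the orbit: S = L/(4πd²) = 8.20×10^25/(4π·(6.67×10^11)²) = 14.66 W m^-2.
Effective temperature: T_e = [S(1−α)/(4σ)]^(1/4) = 85.06 K.
Inverting T_s⁴ = 2T_e⁴/(2−ε): (T_e/T_s)⁴ = 0.5235, so ε = 2(1 − 0.5235) = 0.9530.

0.953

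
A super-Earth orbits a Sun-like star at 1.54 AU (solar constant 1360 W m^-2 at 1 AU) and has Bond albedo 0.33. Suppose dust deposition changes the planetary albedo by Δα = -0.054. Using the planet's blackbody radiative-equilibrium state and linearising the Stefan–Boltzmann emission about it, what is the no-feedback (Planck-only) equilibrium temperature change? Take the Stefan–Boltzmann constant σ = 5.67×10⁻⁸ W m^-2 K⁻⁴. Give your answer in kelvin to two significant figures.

Irradiance scales as 1/d², so S = 1360 W m^-2 × (1/1.54)² = 573.5 W m^-2.
Unperturbed T_e = [573.5·(1−0.33)/(4σ)]^¼ = 202.9 K.
TOA radiative forcing: ΔF = −S·Δα/4 = −573.5·(-0.054)/4 = 7.742 W m^-2.
Linearising σT⁴ gives d(σT⁴)/dT = 4σT_e³ = 1.894 W m^-2 per K.
So ΔT₀ = 7.742/1.894 = 4.09 K.

4.1 kelvin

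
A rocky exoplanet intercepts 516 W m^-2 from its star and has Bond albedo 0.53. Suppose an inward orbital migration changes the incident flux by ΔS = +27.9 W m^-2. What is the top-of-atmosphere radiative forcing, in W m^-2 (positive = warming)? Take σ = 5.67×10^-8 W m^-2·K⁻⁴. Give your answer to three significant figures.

TOA radiative forcing: ΔF = (1−α)ΔS/4 = 0.47·(+27.9)/4 = 3.278 W m^-2.

3.28 W m^-2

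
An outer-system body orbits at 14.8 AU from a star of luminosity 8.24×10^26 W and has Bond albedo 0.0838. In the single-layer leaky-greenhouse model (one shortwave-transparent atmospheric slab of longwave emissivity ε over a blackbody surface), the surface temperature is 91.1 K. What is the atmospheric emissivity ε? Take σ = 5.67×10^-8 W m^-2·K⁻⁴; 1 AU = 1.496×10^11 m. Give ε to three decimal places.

0.431

d = 14.8 × 1.496×10^11 m = 2.214×10^12 m.
S = L/(4πd²) = 13.38 W m^-2.
TOA balance gives T_e = 85.74 K.
T_s⁴ = T_e⁴·2/(2−ε) → ε = 2 − 2(T_e/T_s)⁴ = 2 − 2·(85.74/91.1)⁴ = 0.4310.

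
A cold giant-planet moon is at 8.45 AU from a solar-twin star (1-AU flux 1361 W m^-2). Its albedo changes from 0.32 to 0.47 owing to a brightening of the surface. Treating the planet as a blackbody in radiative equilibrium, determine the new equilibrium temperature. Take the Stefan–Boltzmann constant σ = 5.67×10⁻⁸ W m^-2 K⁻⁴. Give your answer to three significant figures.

81.7 kelvin

By the inverse-square law, S = 1361/8.45² = 19.06 W m^-2.
With the new albedo, S(1−α₂)/4 = 2.526 W m^-2, so T₂ = 81.69 K.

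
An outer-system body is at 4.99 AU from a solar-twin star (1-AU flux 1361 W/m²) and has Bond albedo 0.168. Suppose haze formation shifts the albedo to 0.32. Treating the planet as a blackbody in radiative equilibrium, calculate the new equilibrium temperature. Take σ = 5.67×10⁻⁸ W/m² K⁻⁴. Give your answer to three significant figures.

By the inverse-square law, S = 1361/4.99² = 54.66 W/m².
New equilibrium: T₂ = [(1−0.32)·54.66/(4σ)]^(1/4) = 113.1 K.

113 K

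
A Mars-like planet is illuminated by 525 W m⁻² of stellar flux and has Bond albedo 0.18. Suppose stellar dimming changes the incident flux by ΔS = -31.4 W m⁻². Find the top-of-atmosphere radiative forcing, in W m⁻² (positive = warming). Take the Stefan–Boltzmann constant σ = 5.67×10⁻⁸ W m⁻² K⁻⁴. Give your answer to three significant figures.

-6.44 W m⁻²

TOA radiative forcing: ΔF = (1−α)ΔS/4 = 0.82·(-31.4)/4 = -6.437 W m⁻².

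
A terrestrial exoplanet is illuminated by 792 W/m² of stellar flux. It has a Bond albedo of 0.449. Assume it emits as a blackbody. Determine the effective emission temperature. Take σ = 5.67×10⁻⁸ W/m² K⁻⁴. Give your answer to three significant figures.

209 kelvin

Averaging over the sphere, the absorbed flux is S(1−α)/4 = 109.1 W/m².
In equilibrium σT⁴ equals this, so T = 209.4 K.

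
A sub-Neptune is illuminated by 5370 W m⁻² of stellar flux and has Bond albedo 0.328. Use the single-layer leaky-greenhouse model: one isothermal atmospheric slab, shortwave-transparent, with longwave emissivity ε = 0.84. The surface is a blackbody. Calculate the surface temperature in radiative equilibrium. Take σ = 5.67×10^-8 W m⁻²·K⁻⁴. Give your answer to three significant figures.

407 kelvin

At the top of the atmosphere, σT_e⁴ = S(1−α)/4 = 902.2 W m⁻², giving T_e = 355.2 K.
For a single slab of emissivity ε, T_s⁴ = 2T_e⁴/(2−ε); thus T_s = 355.2·(1.724)^(1/4) = 407.0 K.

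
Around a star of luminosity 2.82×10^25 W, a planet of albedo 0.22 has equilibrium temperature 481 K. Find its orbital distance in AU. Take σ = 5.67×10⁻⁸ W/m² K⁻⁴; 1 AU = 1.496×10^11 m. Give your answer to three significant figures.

0.0803 AU

Required flux: S = 4σT⁴/(1−α) = 15560 W/m².
From L = 4πd²S, d = √(2.82×10^25/(4π·15560)) = 1.201×10^10 m = 0.08026 AU.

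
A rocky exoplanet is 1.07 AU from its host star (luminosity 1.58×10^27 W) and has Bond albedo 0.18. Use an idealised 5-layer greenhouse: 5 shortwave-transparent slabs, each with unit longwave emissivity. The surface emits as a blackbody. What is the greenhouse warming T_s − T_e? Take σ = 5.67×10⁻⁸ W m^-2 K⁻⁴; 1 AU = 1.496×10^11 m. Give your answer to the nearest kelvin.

206 K

Orbital distance: d = 1.07 AU = 1.601×10^11 m.
S = L/(4πd²) = 4907 W m^-2.
The effective emission temperature is T_e = [S(1−α)/(4σ)]^¼ = 365.0 K.
Surface: T_s = (6)^¼·T_e = 571.2 K.
Warming: T_s − T_e = 206.2 K.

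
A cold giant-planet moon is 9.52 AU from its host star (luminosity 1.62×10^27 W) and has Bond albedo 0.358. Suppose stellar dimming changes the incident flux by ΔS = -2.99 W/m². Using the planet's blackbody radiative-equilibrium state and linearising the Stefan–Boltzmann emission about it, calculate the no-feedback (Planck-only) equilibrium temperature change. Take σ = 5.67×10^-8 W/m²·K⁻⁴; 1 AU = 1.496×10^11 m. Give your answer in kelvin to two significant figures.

Orbital distance: d = 9.52 AU = 1.424×10^12 m.
Spreading L over a sphere of radius d: S = 1.62×10^27/(4π·1.42×10^12²) = 63.56 W/m².
Unperturbed T_e = [63.56·(1−0.358)/(4σ)]^¼ = 115.8 K.
ΔF = Δ[S(1−α)]/4 = (1−0.358)·-2.99/4 = -0.4799 W/m².
The Planck feedback parameter is 4σT_e³ = 0.3523 W/m²/K.
So ΔT₀ = -0.4799/0.3523 = -1.36 K.

-1.4 kelvin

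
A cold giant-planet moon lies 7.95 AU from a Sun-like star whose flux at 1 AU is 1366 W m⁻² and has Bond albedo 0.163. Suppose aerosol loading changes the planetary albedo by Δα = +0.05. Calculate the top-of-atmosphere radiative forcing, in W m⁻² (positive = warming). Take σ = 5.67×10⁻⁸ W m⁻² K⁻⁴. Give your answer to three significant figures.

Flux at the orbit: S = 1366/(7.95)² = 21.61 W m⁻².
The change in absorbed flux is Δ[S(1−α)/4] = −SΔα/4 = -0.2702 W m⁻².

-0.270 W m⁻²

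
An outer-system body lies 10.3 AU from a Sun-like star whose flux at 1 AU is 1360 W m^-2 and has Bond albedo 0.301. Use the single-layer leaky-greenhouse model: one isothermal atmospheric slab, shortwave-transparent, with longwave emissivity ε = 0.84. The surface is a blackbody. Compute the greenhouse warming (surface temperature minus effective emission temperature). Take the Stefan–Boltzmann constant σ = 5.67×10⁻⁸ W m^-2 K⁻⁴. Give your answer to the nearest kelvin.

12 kelvin

By the inverse-square law, S = 1360/10.3² = 12.82 W m^-2.
At the top of the atmosphere, σT_e⁴ = S(1−α)/4 = 2.240 W m^-2, giving T_e = 79.28 K.
The surface balance (absorbed SW + ε·downward IR = σT_s⁴) with T_a⁴ = T_s⁴/2 reduces to T_s = T_e·[2/(2−ε)]^¼ = 90.85 K.
T_s − T_e = 90.85 − 79.28 = 11.57 K.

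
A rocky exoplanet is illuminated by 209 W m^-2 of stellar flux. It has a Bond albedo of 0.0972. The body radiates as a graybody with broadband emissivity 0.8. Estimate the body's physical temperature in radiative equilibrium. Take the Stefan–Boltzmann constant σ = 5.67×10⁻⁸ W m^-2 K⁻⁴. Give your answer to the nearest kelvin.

The planet absorbs (1−α)S over its disc πR² and re-emits over 4πR², so the mean absorbed flux is (1−0.0972)·209.0/4 = 47.17 W m^-2.
Equating to εσT⁴ with ε = 0.8: T = (47.17/0.8σ)^(1/4) = 179.6 K.

180 K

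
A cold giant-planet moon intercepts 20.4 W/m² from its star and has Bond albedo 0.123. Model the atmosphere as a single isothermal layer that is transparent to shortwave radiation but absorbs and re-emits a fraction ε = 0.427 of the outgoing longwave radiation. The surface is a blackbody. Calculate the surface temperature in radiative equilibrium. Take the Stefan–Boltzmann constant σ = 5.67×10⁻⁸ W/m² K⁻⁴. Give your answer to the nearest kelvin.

Effective emission temperature (TOA balance): σT_e⁴ = S(1−α)/4 = 4.473 W/m² → T_e = 94.24 K.
Surface balance with a leaky layer gives σT_s⁴ = σT_e⁴·2/(2−ε), so T_s = T_e·[2/(2−0.427)]^(1/4) = 100.1 K.

100 K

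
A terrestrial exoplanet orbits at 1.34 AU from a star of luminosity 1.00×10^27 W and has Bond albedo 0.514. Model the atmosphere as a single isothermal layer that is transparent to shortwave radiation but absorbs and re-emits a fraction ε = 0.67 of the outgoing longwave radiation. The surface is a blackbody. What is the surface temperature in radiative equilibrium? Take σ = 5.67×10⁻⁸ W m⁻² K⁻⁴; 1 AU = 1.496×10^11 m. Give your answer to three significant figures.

283 K

d = 1.34 × 1.496×10^11 m = 2.005×10^11 m.
Flux at the orbit: S = L/(4πd²) = 1.00×10^27/(4π·(2.00×10^11)²) = 1980 W m⁻².
The planet radiates to space at T_e = [S(1−α)/(4σ)]^(1/4) = 255.2 K.
The surface balance (absorbed SW + ε·downward IR = σT_s⁴) with T_a⁴ = T_s⁴/2 reduces to T_s = T_e·[2/(2−ε)]^¼ = 282.6 K.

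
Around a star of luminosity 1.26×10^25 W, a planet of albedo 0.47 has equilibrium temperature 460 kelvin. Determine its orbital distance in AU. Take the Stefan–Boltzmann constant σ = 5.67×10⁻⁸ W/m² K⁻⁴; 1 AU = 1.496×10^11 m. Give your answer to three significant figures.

0.0484 AU

The flux needed for this T is 4σT⁴/(1−0.47) = 19160 W/m².
S = L/(4πd²) → d = √(L/4πS) = √(1.26×10^25/(4π·19160)) = 7.234×10^9 m = 0.04836 AU.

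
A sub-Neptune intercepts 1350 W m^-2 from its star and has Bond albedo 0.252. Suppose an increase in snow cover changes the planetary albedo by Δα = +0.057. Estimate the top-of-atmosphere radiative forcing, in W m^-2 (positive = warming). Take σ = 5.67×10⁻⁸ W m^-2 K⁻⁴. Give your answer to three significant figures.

TOA radiative forcing: ΔF = −S·Δα/4 = −1350·(+0.057)/4 = -19.24 W m^-2.

-19.2 W m^-2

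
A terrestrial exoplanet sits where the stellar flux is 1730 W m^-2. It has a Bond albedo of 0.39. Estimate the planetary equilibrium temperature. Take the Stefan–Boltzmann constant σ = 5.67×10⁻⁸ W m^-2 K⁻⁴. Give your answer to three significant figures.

261 K

Averaging over the sphere, the absorbed flux is S(1−α)/4 = 263.8 W m^-2.
In equilibrium σT⁴ equals this, so T = 261.2 K.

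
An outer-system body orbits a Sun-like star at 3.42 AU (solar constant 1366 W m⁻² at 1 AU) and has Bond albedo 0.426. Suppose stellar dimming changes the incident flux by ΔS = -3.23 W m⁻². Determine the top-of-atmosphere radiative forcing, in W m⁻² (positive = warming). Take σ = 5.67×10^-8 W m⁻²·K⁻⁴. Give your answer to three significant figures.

By the inverse-square law, S = 1366/3.42² = 116.8 W m⁻².
Only a fraction (1−α) is absorbed and it's spread over 4πR², so ΔF = (1−α)ΔS/4 = -0.4635 W m⁻².

-0.464 W m⁻²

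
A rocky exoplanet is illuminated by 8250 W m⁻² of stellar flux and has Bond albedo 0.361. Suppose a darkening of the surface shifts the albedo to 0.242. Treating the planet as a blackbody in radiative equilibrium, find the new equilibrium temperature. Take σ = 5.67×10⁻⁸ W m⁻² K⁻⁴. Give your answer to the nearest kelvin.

New equilibrium: T₂ = [(1−0.242)·8250/(4σ)]^(1/4) = 407.5 K.

407 K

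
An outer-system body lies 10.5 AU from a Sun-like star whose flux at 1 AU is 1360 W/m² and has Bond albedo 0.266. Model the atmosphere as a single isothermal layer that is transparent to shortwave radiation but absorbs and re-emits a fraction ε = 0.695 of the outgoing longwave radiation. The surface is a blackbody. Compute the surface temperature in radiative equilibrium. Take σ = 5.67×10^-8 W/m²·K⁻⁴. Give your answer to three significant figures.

Irradiance scales as 1/d², so S = 1360 W/m² × (1/10.5)² = 12.34 W/m².
The planet radiates to space at T_e = [S(1−α)/(4σ)]^(1/4) = 79.49 K.
Surface balance with a leaky layer gives σT_s⁴ = σT_e⁴·2/(2−ε), so T_s = T_e·[2/(2−0.695)]^(1/4) = 88.44 K.

88.4 kelvin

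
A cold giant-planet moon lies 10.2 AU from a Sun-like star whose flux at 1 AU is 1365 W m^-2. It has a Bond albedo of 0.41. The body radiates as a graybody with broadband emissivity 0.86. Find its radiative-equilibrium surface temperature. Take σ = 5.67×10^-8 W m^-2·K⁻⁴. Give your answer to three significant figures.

Irradiance scales as 1/d², so S = 1365 W m^-2 × (1/10.2)² = 13.12 W m^-2.
The planet absorbs (1−α)S over its disc πR² and re-emits over 4πR², so the mean absorbed flux is (1−0.41)·13.12/4 = 1.935 W m^-2.
Radiative balance εσT⁴ = 1.935 gives T = [1.935/(0.86·σ)]^(1/4) = 79.37 K.

79.4 kelvin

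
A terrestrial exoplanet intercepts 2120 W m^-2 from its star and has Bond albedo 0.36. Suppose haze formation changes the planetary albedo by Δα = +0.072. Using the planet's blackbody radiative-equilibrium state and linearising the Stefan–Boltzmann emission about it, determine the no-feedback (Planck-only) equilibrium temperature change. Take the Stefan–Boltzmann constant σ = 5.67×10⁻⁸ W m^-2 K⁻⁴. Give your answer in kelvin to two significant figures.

-7.8 K

Reference equilibrium: T_e = [S(1−α)/(4σ)]^(1/4) = 278.1 K.
TOA radiative forcing: ΔF = −S·Δα/4 = −2120·(+0.072)/4 = -38.16 W m^-2.
The Planck feedback parameter is 4σT_e³ = 4.879 W m^-2/K.
ΔT₀ = ΔF/λ_P = -38.16/4.879 = -7.82 K.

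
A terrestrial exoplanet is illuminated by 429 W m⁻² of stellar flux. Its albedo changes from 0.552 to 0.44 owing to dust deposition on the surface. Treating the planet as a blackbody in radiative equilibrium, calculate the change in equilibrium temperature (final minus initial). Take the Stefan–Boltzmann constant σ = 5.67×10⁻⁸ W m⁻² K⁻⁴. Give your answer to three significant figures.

9.79 K

Initial: T₁ = [S(1−0.552)/(4σ)]^(1/4) = 170.6 K.
After:  T₂ = [429.0·0.56/(4σ)]^(1/4) = 180.4 K.
ΔT = T₂ − T₁ = 9.789 K.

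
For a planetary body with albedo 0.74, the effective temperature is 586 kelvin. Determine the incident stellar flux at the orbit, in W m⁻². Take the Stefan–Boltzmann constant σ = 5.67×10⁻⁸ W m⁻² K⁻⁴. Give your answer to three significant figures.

From S(1−α)/4 = σT⁴: S = 4σT⁴/(1−α).
The emitted flux is σT⁴ = 6686 W m⁻².
So S = 4×6686/(1−0.74) = 1.029×10^5 W m⁻².

1.03×10^5 W m⁻²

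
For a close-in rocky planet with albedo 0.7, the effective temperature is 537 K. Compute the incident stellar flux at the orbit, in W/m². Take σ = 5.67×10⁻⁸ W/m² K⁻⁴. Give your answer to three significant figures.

62900 W/m²

From S(1−α)/4 = σT⁴: S = 4σT⁴/(1−α).
σT⁴ = 5.67×10⁻⁸·(537)⁴ = 4715 W/m².
S = 4·4715/0.3 = 62870 W/m².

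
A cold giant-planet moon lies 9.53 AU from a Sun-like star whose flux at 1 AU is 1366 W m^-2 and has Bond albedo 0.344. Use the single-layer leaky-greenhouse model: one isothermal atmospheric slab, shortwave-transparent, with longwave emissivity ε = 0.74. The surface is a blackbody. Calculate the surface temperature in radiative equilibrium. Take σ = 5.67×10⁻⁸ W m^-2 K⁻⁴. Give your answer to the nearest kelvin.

By the inverse-square law, S = 1366/9.53² = 15.04 W m^-2.
The planet radiates to space at T_e = [S(1−α)/(4σ)]^(1/4) = 81.21 K.
Surface balance with a leaky layer gives σT_s⁴ = σT_e⁴·2/(2−ε), so T_s = T_e·[2/(2−0.74)]^(1/4) = 91.16 K.

91 K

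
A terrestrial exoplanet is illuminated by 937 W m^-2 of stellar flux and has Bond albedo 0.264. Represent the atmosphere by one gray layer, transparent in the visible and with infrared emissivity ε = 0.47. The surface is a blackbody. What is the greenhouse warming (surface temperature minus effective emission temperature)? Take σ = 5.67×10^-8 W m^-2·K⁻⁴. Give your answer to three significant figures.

16.3 K

The planet radiates to space at T_e = [S(1−α)/(4σ)]^(1/4) = 234.8 K.
Surface balance with a leaky layer gives σT_s⁴ = σT_e⁴·2/(2−ε), so T_s = T_e·[2/(2−0.47)]^(1/4) = 251.1 K.
T_s − T_e = 251.1 − 234.8 = 16.26 K.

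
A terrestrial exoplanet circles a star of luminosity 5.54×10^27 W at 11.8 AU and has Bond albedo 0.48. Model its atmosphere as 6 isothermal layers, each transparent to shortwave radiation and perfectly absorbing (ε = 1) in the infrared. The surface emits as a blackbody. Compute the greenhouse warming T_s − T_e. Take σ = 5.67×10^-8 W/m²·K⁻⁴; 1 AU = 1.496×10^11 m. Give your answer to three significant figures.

84.1 K

Orbital distance: d = 11.8 AU = 1.765×10^12 m.
Flux at the orbit: S = L/(4πd²) = 5.54×10^27/(4π·(1.77×10^12)²) = 141.5 W/m².
OLR = S(1−α)/4 = 18.39 W/m²; the top layer radiates at T_e = 134.2 K.
Surface: T_s = (7)^¼·T_e = 218.3 K.
Warming: T_s − T_e = 84.09 K.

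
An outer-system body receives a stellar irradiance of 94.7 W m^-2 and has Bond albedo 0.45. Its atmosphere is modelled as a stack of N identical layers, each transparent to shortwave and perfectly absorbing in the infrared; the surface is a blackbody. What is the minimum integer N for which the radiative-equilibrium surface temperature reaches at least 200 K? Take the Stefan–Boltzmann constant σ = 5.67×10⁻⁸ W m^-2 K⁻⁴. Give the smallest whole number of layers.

6

The effective emission temperature is T_e = [S(1−α)/(4σ)]^¼ = 123.1 K.
T_s = (N+1)^(1/4)·T_e ≥ 200 K requires N+1 ≥ (T_s/T_e)⁴ = (200/123.1)⁴ = 6.967.
Rounding up, N = 6.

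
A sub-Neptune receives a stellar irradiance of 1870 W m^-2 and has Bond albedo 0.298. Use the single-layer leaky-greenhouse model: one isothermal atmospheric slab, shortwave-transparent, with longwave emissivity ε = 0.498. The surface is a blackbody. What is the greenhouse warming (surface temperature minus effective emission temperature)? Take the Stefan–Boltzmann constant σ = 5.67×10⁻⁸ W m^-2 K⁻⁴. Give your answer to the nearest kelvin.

20 K

The planet radiates to space at T_e = [S(1−α)/(4σ)]^(1/4) = 275.8 K.
The surface balance (absorbed SW + ε·downward IR = σT_s⁴) with T_a⁴ = T_s⁴/2 reduces to T_s = T_e·[2/(2−ε)]^¼ = 296.3 K.
Greenhouse warming: T_s − T_e = 20.47 K.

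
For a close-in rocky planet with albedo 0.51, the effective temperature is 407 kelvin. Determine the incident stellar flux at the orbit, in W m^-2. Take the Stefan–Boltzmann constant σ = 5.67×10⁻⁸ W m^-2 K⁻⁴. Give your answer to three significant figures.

From S(1−α)/4 = σT⁴: S = 4σT⁴/(1−α).
The emitted flux is σT⁴ = 1556 W m^-2.
S = 4·1556/0.49 = 12700 W m^-2.

12700 W m^-2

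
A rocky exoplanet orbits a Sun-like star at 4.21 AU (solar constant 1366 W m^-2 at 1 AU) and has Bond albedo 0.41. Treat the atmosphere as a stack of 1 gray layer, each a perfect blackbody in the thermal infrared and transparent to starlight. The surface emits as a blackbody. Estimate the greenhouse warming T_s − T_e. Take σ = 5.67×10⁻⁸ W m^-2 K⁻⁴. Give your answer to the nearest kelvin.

23 K

Flux at the orbit: S = 1366/(4.21)² = 77.07 W m^-2.
The effective emission temperature is T_e = [S(1−α)/(4σ)]^¼ = 119.0 K.
T_s = (N+1)^(1/4)·T_e = 141.5 K.
Warming: T_s − T_e = 22.51 K.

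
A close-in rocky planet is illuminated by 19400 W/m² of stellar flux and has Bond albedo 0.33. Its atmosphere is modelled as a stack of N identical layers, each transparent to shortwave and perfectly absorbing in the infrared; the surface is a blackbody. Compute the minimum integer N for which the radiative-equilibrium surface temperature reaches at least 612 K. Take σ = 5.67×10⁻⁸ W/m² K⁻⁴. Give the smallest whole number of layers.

The effective emission temperature is T_e = [S(1−α)/(4σ)]^¼ = 489.3 K.
T_s = (N+1)^(1/4)·T_e ≥ 612 K requires N+1 ≥ (T_s/T_e)⁴ = (612/489.3)⁴ = 2.448.
Rounding up, N = 2.

2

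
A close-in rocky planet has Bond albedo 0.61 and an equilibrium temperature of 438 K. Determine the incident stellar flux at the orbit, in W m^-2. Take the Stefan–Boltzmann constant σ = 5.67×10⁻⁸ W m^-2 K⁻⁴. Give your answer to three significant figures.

21400 W m^-2

From S(1−α)/4 = σT⁴: S = 4σT⁴/(1−α).
σT⁴ = 5.67×10⁻⁸·(438)⁴ = 2087 W m^-2.
So S = 4×2087/(1−0.61) = 21400 W m^-2.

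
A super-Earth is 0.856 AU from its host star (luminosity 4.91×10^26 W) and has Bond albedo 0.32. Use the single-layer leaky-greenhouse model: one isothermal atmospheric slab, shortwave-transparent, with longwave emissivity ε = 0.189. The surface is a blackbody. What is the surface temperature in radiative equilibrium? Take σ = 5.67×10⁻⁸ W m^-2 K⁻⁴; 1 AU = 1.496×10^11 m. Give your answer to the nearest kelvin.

d = 0.856 × 1.496×10^11 m = 1.281×10^11 m.
Flux at the orbit: S = L/(4πd²) = 4.91×10^26/(4π·(1.28×10^11)²) = 2383 W m^-2.
The planet radiates to space at T_e = [S(1−α)/(4σ)]^(1/4) = 290.7 K.
Surface balance with a leaky layer gives σT_s⁴ = σT_e⁴·2/(2−ε), so T_s = T_e·[2/(2−0.189)]^(1/4) = 298.0 K.

298 K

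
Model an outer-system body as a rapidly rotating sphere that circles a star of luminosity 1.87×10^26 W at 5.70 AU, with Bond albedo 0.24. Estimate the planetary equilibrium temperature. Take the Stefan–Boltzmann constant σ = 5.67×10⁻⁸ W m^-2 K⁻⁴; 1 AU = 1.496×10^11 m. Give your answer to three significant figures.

Orbital distance: d = 5.70 AU = 8.527×10^11 m.
Spreading L over a sphere of radius d: S = 1.87×10^26/(4π·8.53×10^11²) = 20.47 W m^-2.
The planet absorbs (1−α)S over its disc πR² and re-emits over 4πR², so the mean absorbed flux is (1−0.24)·20.47/4 = 3.888 W m^-2.
Set σT⁴ = 3.888 → T = (3.888/σ)^(1/4) = 91.00 K.

91.0 K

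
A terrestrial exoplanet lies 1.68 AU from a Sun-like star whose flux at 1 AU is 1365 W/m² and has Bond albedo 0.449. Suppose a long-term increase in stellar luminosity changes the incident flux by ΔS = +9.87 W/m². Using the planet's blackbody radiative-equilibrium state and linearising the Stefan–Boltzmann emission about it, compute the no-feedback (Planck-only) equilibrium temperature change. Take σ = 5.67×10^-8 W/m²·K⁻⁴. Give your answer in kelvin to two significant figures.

0.94 K

Flux at the orbit: S = 1365/(1.68)² = 483.6 W/m².
Unperturbed T_e = [483.6·(1−0.449)/(4σ)]^¼ = 185.1 K.
ΔF = Δ[S(1−α)]/4 = (1−0.449)·+9.87/4 = 1.360 W/m².
The Planck feedback parameter is 4σT_e³ = 1.439 W/m²/K.
So ΔT₀ = 1.360/1.439 = 0.945 K.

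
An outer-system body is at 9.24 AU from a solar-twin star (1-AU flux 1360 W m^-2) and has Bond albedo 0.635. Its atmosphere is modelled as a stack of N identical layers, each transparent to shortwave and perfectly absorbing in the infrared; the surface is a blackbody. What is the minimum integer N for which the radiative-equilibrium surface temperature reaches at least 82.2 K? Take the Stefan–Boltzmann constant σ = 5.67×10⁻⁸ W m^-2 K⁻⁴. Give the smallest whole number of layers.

1

Irradiance scales as 1/d², so S = 1360 W m^-2 × (1/9.24)² = 15.93 W m^-2.
The effective emission temperature is T_e = [S(1−α)/(4σ)]^¼ = 71.16 K.
T_s = (N+1)^(1/4)·T_e ≥ 82.2 K requires N+1 ≥ (T_s/T_e)⁴ = (82.2/71.16)⁴ = 1.781.
So N ≥ 0.781; the smallest integer is N = 1.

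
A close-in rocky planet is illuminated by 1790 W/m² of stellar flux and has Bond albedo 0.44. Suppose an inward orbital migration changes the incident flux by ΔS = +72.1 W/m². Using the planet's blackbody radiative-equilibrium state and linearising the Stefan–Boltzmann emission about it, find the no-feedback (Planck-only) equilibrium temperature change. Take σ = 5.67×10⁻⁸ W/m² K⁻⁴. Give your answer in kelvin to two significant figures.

Reference equilibrium: T_e = [S(1−α)/(4σ)]^(1/4) = 257.8 K.
Only a fraction (1−α) is absorbed and it's spread over 4πR², so ΔF = (1−α)ΔS/4 = 10.09 W/m².
Planck response: λ_P = 4σT_e³ = 4·5.67×10⁻⁸·(257.8)³ = 3.888 W/m²/K.
Hence the no-feedback warming is ΔF/(4σT_e³) = 2.60 K.

2.6 K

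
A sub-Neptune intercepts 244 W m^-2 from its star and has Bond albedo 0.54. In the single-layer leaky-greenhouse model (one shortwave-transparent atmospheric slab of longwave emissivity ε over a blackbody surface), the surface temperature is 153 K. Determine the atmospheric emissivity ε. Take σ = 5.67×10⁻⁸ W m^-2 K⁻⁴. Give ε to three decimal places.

First, T_e = [244.0·(1−0.54)/(4σ)]^(1/4) = 149.2 K.
Inverting T_s⁴ = 2T_e⁴/(2−ε): (T_e/T_s)⁴ = 0.9031, so ε = 2(1 − 0.9031) = 0.1938.

0.194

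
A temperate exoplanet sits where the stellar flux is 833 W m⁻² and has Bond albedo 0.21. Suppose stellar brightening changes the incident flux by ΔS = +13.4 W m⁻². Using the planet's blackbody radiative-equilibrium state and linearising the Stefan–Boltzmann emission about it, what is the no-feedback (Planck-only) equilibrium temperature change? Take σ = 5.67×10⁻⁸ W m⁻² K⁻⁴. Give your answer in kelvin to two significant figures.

0.93 K

Reference equilibrium: T_e = [S(1−α)/(4σ)]^(1/4) = 232.1 K.
ΔF = Δ[S(1−α)]/4 = (1−0.21)·+13.4/4 = 2.647 W m⁻².
Planck response: λ_P = 4σT_e³ = 4·5.67×10⁻⁸·(232.1)³ = 2.835 W m⁻²/K.
So ΔT₀ = 2.647/2.835 = 0.933 K.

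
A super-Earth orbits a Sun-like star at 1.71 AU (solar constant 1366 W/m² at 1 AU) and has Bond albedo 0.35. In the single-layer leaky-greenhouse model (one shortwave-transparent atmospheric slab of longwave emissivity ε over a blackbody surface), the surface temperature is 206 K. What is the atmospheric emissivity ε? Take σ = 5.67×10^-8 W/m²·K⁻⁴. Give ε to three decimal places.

By the inverse-square law, S = 1366/1.71² = 467.2 W/m².
First, T_e = [467.2·(1−0.35)/(4σ)]^(1/4) = 191.3 K.
T_s⁴ = T_e⁴·2/(2−ε) → ε = 2 − 2(T_e/T_s)⁴ = 2 − 2·(191.3/206)⁴ = 0.5131.

0.513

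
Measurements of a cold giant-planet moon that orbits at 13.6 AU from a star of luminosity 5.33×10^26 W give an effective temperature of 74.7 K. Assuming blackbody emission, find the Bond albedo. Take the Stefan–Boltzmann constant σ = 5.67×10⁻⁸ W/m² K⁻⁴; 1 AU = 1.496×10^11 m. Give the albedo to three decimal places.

d = 13.6 × 1.496×10^11 m = 2.035×10^12 m.
Spreading L over a sphere of radius d: S = 5.33×10^26/(4π·2.03×10^12²) = 10.25 W/m².
Rearranging the radiative balance, α = 1 − 4σT⁴/S.
4σT⁴ = 4·5.67×10⁻⁸·(74.7)⁴ = 7.062 W/m².
1−α = 7.062/10.25 = 0.6892, so α = 0.3108.

0.311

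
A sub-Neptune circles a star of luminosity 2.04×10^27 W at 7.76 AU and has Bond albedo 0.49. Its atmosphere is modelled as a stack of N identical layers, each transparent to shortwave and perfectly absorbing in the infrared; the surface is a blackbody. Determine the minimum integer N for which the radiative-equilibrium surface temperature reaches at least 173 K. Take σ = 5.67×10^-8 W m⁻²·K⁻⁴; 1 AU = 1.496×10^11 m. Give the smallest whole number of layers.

Orbital distance: d = 7.76 AU = 1.161×10^12 m.
S = L/(4πd²) = 120.5 W m⁻².
OLR = S(1−α)/4 = 15.36 W m⁻²; the top layer radiates at T_e = 128.3 K.
Since T_s⁴ = (N+1)T_e⁴, we need N ≥ (T_s/T_e)⁴ − 1 = 2.307.
The minimum whole number is N = 3.

3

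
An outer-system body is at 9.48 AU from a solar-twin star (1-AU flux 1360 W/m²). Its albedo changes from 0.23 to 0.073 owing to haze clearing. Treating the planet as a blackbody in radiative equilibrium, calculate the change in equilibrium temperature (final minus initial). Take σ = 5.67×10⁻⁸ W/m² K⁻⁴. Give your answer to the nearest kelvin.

4 K

Flux at the orbit: S = 1360/(9.48)² = 15.13 W/m².
Before: T₁ = [15.13·0.77/(4σ)]^(1/4) = 84.66 K.
Final:   T₂ = [S(1−0.073)/(4σ)]^(1/4) = 88.68 K.
ΔT = T₂ − T₁ = 4.020 K.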